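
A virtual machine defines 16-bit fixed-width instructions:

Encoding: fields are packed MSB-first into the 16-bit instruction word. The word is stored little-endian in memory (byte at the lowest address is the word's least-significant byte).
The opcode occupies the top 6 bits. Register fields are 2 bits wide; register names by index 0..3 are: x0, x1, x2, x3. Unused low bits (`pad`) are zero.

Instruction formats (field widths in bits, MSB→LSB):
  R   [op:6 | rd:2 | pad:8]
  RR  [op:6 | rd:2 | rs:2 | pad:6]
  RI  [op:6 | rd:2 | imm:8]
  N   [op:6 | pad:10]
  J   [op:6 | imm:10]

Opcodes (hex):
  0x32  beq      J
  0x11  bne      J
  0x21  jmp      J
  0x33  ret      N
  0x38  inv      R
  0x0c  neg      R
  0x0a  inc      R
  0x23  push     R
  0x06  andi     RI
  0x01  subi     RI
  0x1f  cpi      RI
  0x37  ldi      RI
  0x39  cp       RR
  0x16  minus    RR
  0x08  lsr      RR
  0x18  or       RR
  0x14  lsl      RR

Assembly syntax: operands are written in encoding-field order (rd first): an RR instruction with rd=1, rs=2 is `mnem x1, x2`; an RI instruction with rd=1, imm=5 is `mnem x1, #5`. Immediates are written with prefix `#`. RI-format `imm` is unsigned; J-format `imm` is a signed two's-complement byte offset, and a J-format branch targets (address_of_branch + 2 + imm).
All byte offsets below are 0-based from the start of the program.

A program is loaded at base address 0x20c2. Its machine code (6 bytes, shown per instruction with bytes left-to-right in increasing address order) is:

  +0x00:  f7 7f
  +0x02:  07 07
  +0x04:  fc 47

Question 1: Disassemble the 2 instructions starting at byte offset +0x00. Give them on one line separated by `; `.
cpi x3, #247; subi x3, #7

[00] f7 7f → 0x7ff7
  op=0x7ff7>>10=0x1f ⇒ cpi (RI)
  [9:8] rd=3 = x3
  [7:0] imm=247 = #247
[02] 07 07 → 0x0707
  op=0x0707>>10=0x1 ⇒ subi (RI)
  [9:8] rd=3 = x3
  [7:0] imm=7 = #7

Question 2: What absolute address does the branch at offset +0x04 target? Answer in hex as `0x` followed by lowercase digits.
@+04  little-endian(fc 47) = 0x47fc
  opcode bits[15:10]=0x11: bne/J
  imm@[9:0]=0x3fc (s10→-4) ⇒ #-4
  target = base 0x20c2 + off 0x04 + 2 + imm -4 = 0x20c4

0x20c4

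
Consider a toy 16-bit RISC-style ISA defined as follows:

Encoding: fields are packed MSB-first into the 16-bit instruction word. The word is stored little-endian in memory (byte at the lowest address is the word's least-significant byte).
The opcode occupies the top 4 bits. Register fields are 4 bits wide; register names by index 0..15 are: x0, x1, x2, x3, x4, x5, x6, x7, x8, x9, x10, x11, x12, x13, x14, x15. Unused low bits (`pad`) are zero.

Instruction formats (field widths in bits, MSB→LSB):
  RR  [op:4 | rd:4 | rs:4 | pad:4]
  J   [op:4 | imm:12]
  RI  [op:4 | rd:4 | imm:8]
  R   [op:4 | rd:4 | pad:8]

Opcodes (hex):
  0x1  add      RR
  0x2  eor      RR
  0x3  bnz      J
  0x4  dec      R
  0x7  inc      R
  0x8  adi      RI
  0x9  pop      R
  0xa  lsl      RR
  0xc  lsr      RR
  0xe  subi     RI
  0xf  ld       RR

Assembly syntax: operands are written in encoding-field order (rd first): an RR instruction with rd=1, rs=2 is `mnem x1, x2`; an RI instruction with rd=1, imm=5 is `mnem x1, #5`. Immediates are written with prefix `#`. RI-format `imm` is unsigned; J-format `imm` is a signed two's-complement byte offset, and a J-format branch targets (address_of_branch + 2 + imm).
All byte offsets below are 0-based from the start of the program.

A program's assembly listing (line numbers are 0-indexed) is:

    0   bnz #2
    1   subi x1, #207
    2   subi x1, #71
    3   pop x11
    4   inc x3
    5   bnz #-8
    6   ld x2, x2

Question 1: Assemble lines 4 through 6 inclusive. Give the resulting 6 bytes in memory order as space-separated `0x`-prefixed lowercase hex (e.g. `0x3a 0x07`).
0x00 0x73 0xf8 0x3f 0x20 0xf2

L4: inc op=0x7:4|rd=3:4|pad=0:8 ⇒ 0x7300 ⇒ little 00 73
L5: bnz op=0x3:4|imm=-8:12 ⇒ 0x3ff8 ⇒ little f8 3f
L6: ld op=0xf:4|rd=2:4|rs=2:4|pad=0:4 ⇒ 0xf220 ⇒ little 20 f2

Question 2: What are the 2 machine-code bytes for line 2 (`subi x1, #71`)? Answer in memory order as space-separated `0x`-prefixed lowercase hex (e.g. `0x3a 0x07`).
line 2 (subi): pack op=0xe:4|rd=1:4|imm=71:8 = 0xe147; little→ 47 e1

0x47 0xe1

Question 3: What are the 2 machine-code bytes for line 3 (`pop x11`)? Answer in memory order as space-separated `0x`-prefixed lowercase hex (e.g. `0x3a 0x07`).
0x00 0x9b

line 3 (pop): pack op=0x9:4|rd=11:4|pad=0:8 = 0x9b00; little→ 00 9b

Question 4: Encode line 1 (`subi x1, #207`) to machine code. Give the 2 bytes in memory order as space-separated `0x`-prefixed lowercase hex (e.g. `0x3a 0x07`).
1. subi fields op=0xe:4|rd=1:4|imm=207:8 → word e1cfh → cf e1

0xcf 0xe1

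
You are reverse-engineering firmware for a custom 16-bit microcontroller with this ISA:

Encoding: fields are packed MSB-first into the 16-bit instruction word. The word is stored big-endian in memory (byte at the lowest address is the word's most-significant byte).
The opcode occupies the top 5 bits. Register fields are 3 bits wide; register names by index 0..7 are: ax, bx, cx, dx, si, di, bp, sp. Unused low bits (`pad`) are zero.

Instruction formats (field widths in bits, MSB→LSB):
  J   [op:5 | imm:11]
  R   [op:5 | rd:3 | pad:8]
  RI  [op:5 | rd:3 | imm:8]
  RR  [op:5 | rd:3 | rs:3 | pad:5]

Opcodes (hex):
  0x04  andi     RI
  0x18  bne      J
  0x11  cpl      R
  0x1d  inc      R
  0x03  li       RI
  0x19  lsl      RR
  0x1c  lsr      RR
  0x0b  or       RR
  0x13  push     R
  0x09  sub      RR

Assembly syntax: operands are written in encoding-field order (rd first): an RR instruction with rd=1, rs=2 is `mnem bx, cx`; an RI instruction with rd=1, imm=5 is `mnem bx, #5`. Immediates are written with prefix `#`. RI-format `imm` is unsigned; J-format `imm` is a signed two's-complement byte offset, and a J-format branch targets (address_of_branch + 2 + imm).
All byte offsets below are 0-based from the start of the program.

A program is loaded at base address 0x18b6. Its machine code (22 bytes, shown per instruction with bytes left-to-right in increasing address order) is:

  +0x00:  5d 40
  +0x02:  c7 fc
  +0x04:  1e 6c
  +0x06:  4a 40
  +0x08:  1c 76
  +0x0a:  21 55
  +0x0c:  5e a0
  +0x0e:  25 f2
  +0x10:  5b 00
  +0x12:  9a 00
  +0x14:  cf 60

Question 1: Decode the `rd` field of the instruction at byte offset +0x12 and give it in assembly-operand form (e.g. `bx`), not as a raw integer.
cx

@+12  big-endian(9a 00) = 0x9a00
  op=0x9a00>>11=0x13 ⇒ push (R)
  [10:8] rd=2 = cx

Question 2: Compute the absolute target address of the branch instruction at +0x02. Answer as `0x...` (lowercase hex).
+0x02: c7 fc ⇒ word 0xc7fc (big)
  op=0xc7fc>>11=0x18 ⇒ bne (J)
  imm: (w>>0)&0x7ff=0x7fc (s11→-4) → #-4
  target = base 0x18b6 + off 0x02 + 2 + imm -4 = 0x18b6

0x18b6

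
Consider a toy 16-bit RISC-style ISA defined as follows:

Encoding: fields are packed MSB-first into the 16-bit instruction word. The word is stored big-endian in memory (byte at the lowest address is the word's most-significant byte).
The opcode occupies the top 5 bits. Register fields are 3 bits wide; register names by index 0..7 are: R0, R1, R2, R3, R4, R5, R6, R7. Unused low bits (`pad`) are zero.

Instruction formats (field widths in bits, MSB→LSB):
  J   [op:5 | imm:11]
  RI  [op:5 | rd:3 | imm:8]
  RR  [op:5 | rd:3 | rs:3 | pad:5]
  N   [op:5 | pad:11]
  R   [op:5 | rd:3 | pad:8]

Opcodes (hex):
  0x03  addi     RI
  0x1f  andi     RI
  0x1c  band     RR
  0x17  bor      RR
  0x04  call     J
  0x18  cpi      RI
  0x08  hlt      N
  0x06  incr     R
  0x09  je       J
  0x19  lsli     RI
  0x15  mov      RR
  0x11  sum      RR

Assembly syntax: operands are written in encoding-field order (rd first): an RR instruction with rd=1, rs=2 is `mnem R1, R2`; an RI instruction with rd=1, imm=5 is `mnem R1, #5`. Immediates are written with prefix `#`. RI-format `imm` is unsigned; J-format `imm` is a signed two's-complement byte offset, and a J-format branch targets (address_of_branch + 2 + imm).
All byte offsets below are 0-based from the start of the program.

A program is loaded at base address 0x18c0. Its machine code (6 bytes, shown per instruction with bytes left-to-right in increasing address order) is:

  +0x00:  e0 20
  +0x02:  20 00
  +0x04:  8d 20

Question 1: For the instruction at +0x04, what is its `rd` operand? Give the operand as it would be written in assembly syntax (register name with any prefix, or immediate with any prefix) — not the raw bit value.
R5

+0x04: 8d 20 ⇒ word 0x8d20 (big)
  opcode bits[15:11]=0x11: sum/RR
  rd@[10:8]=0x5 ⇒ R5
  rs@[7:5]=0x1 ⇒ R1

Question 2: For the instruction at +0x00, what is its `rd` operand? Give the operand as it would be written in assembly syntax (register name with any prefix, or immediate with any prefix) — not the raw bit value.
@+00  big-endian(e0 20) = 0xe020
  opcode bits[15:11]=0x1c: band/RR
  rd: (w>>8)&0x7=0x0 → R0
  rs: (w>>5)&0x7=0x1 → R1

R0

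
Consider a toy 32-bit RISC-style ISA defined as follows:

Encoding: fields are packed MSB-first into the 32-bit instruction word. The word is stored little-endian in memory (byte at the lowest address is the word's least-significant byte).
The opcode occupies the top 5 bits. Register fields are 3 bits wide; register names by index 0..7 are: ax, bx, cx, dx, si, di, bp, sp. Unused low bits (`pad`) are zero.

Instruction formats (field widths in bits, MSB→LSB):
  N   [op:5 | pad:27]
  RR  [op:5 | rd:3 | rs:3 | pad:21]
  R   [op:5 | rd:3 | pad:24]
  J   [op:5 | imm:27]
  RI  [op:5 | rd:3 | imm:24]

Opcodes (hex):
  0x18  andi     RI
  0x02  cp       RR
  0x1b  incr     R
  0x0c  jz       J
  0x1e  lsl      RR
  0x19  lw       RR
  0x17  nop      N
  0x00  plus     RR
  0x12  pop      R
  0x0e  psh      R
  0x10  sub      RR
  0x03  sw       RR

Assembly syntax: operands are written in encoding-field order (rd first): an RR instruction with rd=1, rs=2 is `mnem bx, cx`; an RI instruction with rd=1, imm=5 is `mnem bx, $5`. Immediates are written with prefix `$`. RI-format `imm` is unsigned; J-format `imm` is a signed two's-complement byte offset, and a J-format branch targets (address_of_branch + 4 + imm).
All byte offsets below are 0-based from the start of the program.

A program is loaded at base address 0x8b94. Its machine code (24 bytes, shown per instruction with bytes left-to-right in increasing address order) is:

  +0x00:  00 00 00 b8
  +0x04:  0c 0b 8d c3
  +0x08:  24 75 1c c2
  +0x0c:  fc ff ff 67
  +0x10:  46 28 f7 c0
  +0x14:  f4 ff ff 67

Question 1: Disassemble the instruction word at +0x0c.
+0x0c: fc ff ff 67 ⇒ word 0x67fffffc (little)
  opcode bits[31:27]=0xc: jz/J
  imm@[26:0]=0x7fffffc (s27→-4) ⇒ $-4

jz $-4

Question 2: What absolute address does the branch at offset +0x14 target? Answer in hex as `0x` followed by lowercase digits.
0x8ba0

[14] f4 ff ff 67 → 0x67fffff4
  top 5b → 0xc → jz [J]
  imm: (w>>0)&0x7ffffff=0x7fffff4 (s27→-12) → $-12
  target = base 0x8b94 + off 0x14 + 4 + imm -12 = 0x8ba0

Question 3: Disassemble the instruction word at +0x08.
+0x08: 24 75 1c c2 ⇒ word 0xc21c7524 (little)
  opcode bits[31:27]=0x18: andi/RI
  rd: (w>>24)&0x7=0x2 → cx
  imm: (w>>0)&0xffffff=0x1c7524 → $1864996

andi cx, $1864996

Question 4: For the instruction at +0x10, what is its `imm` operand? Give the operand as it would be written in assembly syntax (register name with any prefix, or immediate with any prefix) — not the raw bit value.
[10] 46 28 f7 c0 → 0xc0f72846
  opcode bits[31:27]=0x18: andi/RI
  rd: (w>>24)&0x7=0x0 → ax
  imm: (w>>0)&0xffffff=0xf72846 → $16197702

$16197702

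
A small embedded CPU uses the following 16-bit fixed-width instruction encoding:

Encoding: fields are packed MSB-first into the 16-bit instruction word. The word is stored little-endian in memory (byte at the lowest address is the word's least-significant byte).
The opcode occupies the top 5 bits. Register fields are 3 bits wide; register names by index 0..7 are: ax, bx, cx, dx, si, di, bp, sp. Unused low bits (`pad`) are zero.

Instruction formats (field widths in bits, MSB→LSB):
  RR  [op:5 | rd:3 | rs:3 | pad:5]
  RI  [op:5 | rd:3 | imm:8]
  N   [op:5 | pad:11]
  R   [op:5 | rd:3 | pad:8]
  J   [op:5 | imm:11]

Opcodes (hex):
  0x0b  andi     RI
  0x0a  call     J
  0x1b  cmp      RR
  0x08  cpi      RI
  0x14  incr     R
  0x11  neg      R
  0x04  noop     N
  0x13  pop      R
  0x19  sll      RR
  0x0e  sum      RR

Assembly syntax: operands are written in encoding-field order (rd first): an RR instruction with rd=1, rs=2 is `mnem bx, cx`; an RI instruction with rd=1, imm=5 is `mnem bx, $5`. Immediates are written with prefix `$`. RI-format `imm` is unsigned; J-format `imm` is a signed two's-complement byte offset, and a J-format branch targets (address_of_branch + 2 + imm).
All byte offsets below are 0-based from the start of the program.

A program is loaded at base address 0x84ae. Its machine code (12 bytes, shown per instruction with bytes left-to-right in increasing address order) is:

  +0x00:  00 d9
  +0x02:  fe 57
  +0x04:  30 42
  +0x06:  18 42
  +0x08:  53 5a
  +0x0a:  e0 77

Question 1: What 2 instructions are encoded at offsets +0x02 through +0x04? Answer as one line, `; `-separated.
call $-2; cpi cx, $48

@+02  little-endian(fe 57) = 0x57fe
  op=0x57fe>>11=0xa ⇒ call (J)
  [10:0] imm=2046 (s11→-2) = $-2
@+04  little-endian(30 42) = 0x4230
  op=0x4230>>11=0x8 ⇒ cpi (RI)
  [10:8] rd=2 = cx
  [7:0] imm=48 = $48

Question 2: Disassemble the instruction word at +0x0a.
sum sp, sp

off 0x0a: read e0 77 as little → 0x77e0
  opcode bits[15:11]=0xe: sum/RR
  rd: (w>>8)&0x7=0x7 → sp
  rs: (w>>5)&0x7=0x7 → sp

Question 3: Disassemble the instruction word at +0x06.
cpi cx, $24

off 0x06: read 18 42 as little → 0x4218
  top 5b → 0x8 → cpi [RI]
  rd: (w>>8)&0x7=0x2 → cx
  imm: (w>>0)&0xff=0x18 → $24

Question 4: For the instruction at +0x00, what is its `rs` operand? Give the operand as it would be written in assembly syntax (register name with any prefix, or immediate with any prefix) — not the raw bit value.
ax

+0x00: 00 d9 ⇒ word 0xd900 (little)
  opcode bits[15:11]=0x1b: cmp/RR
  [10:8] rd=1 = bx
  [7:5] rs=0 = ax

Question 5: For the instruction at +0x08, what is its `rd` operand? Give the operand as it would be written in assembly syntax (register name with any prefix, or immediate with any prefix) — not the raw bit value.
off 0x08: read 53 5a as little → 0x5a53
  op=0x5a53>>11=0xb ⇒ andi (RI)
  rd@[10:8]=0x2 ⇒ cx
  imm@[7:0]=0x53 ⇒ $83

cx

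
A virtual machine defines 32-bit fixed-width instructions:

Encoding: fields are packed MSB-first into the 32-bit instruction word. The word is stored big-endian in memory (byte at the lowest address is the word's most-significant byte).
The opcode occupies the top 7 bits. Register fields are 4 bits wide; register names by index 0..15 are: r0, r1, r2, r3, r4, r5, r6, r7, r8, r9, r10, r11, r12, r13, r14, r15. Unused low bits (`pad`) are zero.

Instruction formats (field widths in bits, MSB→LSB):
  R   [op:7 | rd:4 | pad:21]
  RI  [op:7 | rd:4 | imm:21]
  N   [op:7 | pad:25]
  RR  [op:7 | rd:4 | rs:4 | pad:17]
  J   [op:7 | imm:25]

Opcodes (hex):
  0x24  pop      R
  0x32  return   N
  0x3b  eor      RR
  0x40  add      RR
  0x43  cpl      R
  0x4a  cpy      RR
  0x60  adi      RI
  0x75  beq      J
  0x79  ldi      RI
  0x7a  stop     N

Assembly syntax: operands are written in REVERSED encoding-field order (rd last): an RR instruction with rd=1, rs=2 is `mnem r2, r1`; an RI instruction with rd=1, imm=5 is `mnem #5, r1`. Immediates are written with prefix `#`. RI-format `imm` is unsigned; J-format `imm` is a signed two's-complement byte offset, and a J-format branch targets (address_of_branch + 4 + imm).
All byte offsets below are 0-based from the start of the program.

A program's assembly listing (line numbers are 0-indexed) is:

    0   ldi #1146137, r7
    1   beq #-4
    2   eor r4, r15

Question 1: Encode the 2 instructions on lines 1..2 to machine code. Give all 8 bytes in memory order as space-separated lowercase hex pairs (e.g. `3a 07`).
eb ff ff fc 77 e8 00 00

line 1 (beq): pack op=0x75:7|imm=-4:25 = 0xebfffffc; big→ eb ff ff fc
line 2 (eor): pack op=0x3b:7|rd=15:4|rs=4:4|pad=0:17 = 0x77e80000; big→ 77 e8 00 00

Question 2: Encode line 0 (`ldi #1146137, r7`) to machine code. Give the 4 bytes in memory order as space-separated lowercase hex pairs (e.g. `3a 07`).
f2 f1 7d 19

0. ldi fields op=0x79:7|rd=7:4|imm=1146137:21 → word f2f17d19h → f2 f1 7d 19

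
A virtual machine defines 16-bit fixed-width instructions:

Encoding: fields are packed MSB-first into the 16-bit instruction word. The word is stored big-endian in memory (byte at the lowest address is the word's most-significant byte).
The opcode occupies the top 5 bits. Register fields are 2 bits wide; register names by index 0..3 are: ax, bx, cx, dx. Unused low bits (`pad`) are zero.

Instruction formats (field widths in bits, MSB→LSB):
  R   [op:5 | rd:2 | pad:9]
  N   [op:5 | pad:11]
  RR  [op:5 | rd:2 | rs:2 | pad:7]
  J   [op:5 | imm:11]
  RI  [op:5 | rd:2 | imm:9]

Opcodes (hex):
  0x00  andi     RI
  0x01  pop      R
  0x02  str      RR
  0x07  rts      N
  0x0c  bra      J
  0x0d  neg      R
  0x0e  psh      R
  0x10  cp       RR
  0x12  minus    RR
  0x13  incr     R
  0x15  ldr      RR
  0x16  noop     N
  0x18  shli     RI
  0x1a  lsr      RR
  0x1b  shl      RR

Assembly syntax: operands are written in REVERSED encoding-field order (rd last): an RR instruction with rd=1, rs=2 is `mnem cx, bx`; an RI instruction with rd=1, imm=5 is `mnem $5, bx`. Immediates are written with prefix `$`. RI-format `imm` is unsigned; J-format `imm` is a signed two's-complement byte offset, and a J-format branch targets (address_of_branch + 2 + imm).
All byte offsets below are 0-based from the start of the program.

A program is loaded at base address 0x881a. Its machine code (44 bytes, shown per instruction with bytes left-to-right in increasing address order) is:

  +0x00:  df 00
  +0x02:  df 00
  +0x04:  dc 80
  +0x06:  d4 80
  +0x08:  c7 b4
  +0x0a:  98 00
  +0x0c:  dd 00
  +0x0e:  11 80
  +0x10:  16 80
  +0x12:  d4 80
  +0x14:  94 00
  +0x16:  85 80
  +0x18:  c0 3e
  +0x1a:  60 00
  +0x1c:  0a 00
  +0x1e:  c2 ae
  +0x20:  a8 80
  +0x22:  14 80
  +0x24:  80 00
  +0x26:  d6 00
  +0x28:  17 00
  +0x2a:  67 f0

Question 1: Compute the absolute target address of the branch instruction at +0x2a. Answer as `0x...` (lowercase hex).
off 0x2a: read 67 f0 as big → 0x67f0
  top 5b → 0xc → bra [J]
  imm@[10:0]=0x7f0 (s11→-16) ⇒ $-16
  target = base 0x881a + off 0x2a + 2 + imm -16 = 0x8836

0x8836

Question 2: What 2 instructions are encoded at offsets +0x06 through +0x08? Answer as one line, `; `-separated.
lsr bx, cx; shli $436, dx

[06] d4 80 → 0xd480
  top 5b → 0x1a → lsr [RR]
  rd@[10:9]=0x2 ⇒ cx
  rs@[8:7]=0x1 ⇒ bx
[08] c7 b4 → 0xc7b4
  top 5b → 0x18 → shli [RI]
  rd@[10:9]=0x3 ⇒ dx
  imm@[8:0]=0x1b4 ⇒ $436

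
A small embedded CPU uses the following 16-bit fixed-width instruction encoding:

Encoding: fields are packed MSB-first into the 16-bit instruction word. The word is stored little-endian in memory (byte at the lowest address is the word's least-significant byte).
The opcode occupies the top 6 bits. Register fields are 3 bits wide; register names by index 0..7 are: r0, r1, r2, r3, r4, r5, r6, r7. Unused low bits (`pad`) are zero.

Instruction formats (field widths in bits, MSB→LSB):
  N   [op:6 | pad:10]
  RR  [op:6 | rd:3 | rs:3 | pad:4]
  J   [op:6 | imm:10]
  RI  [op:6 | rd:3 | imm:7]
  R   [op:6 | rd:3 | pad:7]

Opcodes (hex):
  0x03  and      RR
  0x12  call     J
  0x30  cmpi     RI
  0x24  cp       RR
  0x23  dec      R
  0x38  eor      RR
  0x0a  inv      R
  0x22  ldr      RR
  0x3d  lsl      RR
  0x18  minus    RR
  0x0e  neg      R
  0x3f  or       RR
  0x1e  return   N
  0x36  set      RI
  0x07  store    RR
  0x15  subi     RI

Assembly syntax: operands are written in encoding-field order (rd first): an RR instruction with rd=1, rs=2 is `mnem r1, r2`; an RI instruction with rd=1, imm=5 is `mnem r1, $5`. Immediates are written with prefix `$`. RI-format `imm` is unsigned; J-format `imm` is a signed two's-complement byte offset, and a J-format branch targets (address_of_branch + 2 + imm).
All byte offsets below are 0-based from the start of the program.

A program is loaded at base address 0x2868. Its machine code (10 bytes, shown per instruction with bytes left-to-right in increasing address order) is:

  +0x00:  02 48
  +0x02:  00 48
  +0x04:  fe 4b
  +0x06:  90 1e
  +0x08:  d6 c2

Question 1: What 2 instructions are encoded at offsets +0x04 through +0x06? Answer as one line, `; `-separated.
[04] fe 4b → 0x4bfe
  opcode bits[15:10]=0x12: call/J
  imm@[9:0]=0x3fe (s10→-2) ⇒ $-2
[06] 90 1e → 0x1e90
  opcode bits[15:10]=0x7: store/RR
  rd@[9:7]=0x5 ⇒ r5
  rs@[6:4]=0x1 ⇒ r1

call $-2; store r5, r1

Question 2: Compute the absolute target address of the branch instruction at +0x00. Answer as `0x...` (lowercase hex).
[00] 02 48 → 0x4802
  top 6b → 0x12 → call [J]
  [9:0] imm=2 = $2
  target = base 0x2868 + off 0x00 + 2 + imm 2 = 0x286c

0x286c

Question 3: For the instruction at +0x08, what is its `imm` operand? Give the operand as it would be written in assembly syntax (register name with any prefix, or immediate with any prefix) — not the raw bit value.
$86

[08] d6 c2 → 0xc2d6
  opcode bits[15:10]=0x30: cmpi/RI
  rd@[9:7]=0x5 ⇒ r5
  imm@[6:0]=0x56 ⇒ $86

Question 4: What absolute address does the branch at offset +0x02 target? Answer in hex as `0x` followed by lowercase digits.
@+02  little-endian(00 48) = 0x4800
  top 6b → 0x12 → call [J]
  imm@[9:0]=0x0 ⇒ $0
  target = base 0x2868 + off 0x02 + 2 + imm 0 = 0x286c

0x286c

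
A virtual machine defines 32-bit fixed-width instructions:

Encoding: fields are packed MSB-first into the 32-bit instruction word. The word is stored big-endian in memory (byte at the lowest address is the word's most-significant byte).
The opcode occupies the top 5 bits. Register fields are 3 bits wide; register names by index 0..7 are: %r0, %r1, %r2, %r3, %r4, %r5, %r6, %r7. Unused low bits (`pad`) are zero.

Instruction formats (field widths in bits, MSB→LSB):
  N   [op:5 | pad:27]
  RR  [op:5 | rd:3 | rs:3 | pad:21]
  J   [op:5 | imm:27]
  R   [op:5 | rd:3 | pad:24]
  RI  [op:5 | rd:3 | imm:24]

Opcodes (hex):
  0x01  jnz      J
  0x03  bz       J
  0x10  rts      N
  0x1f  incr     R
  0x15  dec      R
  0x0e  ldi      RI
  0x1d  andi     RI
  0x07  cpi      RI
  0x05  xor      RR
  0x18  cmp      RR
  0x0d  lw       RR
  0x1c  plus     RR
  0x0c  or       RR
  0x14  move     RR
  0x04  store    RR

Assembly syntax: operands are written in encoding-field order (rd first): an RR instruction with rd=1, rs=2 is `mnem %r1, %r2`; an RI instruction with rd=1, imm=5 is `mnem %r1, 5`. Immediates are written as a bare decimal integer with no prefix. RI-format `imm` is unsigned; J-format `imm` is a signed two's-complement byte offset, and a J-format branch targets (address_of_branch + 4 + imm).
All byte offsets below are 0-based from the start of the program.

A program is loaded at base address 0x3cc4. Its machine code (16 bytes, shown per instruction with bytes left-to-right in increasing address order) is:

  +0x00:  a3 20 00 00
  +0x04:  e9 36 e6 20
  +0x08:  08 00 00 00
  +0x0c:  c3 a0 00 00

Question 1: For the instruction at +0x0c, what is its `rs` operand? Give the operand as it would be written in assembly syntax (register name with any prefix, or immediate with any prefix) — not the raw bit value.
%r5

@+0c  big-endian(c3 a0 00 00) = 0xc3a00000
  op=0xc3a00000>>27=0x18 ⇒ cmp (RR)
  rd@[26:24]=0x3 ⇒ %r3
  rs@[23:21]=0x5 ⇒ %r5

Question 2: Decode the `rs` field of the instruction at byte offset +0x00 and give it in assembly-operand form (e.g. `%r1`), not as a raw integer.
off 0x00: read a3 20 00 00 as big → 0xa3200000
  opcode bits[31:27]=0x14: move/RR
  rd@[26:24]=0x3 ⇒ %r3
  rs@[23:21]=0x1 ⇒ %r1

%r1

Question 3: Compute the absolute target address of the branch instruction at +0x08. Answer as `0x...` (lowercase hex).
[08] 08 00 00 00 → 0x08000000
  opcode bits[31:27]=0x1: jnz/J
  imm: (w>>0)&0x7ffffff=0x0 → 0
  target = base 0x3cc4 + off 0x08 + 4 + imm 0 = 0x3cd0

0x3cd0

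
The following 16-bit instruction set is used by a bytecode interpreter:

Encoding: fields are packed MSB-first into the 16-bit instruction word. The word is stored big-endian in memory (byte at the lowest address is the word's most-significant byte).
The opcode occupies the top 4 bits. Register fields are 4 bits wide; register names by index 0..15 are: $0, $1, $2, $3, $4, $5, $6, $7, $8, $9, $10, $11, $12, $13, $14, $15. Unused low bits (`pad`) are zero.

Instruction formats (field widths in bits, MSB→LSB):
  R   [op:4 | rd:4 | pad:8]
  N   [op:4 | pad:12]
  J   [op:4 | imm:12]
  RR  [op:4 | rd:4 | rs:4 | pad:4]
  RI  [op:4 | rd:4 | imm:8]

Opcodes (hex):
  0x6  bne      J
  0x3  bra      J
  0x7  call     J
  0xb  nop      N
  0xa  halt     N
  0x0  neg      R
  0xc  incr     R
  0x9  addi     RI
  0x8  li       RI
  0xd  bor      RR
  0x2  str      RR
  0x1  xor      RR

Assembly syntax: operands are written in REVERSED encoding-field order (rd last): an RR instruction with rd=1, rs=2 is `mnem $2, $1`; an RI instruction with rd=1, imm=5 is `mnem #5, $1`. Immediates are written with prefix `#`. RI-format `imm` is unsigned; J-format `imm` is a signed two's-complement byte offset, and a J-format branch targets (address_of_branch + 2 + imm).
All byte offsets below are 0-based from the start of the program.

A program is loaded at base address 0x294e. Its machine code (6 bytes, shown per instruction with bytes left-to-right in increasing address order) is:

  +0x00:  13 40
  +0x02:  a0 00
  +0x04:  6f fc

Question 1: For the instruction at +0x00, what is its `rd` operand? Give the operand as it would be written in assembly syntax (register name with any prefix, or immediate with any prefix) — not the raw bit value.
+0x00: 13 40 ⇒ word 0x1340 (big)
  op=0x1340>>12=0x1 ⇒ xor (RR)
  rd: (w>>8)&0xf=0x3 → $3
  rs: (w>>4)&0xf=0x4 → $4

$3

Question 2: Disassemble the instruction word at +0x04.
bne #-4

off 0x04: read 6f fc as big → 0x6ffc
  opcode bits[15:12]=0x6: bne/J
  imm: (w>>0)&0xfff=0xffc (s12→-4) → #-4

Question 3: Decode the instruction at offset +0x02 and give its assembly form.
@+02  big-endian(a0 00) = 0xa000
  opcode bits[15:12]=0xa: halt/N

halt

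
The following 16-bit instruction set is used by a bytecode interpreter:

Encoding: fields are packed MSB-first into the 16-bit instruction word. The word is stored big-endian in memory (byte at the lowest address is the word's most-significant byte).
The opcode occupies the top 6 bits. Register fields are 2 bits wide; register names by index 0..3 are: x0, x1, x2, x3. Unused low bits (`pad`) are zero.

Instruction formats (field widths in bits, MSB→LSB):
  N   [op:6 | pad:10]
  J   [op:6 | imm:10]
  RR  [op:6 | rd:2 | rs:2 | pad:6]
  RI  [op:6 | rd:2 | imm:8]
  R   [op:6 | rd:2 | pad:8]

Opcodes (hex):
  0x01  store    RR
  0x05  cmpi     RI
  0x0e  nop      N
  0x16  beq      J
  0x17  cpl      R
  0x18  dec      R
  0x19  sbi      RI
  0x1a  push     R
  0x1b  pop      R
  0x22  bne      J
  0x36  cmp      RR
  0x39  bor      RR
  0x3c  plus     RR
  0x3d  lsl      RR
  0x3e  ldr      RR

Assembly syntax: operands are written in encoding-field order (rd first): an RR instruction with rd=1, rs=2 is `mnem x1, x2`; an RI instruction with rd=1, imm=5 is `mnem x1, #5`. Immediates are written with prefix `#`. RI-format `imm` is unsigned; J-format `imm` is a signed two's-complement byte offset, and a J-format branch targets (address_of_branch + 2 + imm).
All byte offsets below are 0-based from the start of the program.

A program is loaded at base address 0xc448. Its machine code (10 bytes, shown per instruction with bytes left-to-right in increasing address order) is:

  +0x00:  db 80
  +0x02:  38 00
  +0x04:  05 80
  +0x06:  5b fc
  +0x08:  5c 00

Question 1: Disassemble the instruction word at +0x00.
cmp x3, x2

off 0x00: read db 80 as big → 0xdb80
  opcode bits[15:10]=0x36: cmp/RR
  [9:8] rd=3 = x3
  [7:6] rs=2 = x2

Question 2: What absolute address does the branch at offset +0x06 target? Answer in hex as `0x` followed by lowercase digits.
@+06  big-endian(5b fc) = 0x5bfc
  opcode bits[15:10]=0x16: beq/J
  imm@[9:0]=0x3fc (s10→-4) ⇒ #-4
  target = base 0xc448 + off 0x06 + 2 + imm -4 = 0xc44c

0xc44c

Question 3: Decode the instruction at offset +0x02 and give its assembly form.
@+02  big-endian(38 00) = 0x3800
  opcode bits[15:10]=0xe: nop/N

nop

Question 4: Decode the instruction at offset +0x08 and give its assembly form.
cpl x0

@+08  big-endian(5c 00) = 0x5c00
  opcode bits[15:10]=0x17: cpl/R
  rd: (w>>8)&0x3=0x0 → x0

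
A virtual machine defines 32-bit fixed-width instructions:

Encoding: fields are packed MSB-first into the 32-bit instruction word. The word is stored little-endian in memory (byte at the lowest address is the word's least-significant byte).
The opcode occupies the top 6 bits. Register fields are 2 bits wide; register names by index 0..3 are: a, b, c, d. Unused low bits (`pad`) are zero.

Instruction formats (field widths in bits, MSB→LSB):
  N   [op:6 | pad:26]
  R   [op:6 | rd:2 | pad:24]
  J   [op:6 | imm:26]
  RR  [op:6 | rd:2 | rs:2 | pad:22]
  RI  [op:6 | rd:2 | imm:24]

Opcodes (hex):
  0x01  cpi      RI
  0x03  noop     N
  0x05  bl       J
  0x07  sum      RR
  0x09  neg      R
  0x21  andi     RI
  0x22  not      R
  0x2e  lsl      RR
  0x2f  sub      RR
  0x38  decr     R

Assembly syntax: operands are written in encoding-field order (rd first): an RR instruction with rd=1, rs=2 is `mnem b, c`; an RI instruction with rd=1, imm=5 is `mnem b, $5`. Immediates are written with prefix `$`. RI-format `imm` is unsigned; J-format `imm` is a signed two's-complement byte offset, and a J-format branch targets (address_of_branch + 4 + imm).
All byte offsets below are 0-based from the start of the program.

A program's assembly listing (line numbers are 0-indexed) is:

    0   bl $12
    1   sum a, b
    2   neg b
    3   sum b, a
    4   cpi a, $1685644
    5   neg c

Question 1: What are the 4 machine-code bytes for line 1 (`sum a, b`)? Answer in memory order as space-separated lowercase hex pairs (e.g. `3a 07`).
00 00 40 1c

L1: sum op=0x7:6|rd=0:2|rs=1:2|pad=0:22 ⇒ 0x1c400000 ⇒ little 00 00 40 1c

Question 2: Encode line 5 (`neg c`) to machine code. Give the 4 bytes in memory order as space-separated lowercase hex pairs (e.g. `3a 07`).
00 00 00 26

5. neg fields op=0x9:6|rd=2:2|pad=0:24 → word 26000000h → 00 00 00 26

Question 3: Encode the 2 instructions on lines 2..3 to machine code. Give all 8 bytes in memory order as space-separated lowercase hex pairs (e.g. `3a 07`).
line 2 (neg): pack op=0x9:6|rd=1:2|pad=0:24 = 0x25000000; little→ 00 00 00 25
line 3 (sum): pack op=0x7:6|rd=1:2|rs=0:2|pad=0:22 = 0x1d000000; little→ 00 00 00 1d

00 00 00 25 00 00 00 1d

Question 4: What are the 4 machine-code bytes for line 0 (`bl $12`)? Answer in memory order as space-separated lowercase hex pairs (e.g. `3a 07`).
0c 00 00 14

line 0 (bl): pack op=0x5:6|imm=12:26 = 0x1400000c; little→ 0c 00 00 14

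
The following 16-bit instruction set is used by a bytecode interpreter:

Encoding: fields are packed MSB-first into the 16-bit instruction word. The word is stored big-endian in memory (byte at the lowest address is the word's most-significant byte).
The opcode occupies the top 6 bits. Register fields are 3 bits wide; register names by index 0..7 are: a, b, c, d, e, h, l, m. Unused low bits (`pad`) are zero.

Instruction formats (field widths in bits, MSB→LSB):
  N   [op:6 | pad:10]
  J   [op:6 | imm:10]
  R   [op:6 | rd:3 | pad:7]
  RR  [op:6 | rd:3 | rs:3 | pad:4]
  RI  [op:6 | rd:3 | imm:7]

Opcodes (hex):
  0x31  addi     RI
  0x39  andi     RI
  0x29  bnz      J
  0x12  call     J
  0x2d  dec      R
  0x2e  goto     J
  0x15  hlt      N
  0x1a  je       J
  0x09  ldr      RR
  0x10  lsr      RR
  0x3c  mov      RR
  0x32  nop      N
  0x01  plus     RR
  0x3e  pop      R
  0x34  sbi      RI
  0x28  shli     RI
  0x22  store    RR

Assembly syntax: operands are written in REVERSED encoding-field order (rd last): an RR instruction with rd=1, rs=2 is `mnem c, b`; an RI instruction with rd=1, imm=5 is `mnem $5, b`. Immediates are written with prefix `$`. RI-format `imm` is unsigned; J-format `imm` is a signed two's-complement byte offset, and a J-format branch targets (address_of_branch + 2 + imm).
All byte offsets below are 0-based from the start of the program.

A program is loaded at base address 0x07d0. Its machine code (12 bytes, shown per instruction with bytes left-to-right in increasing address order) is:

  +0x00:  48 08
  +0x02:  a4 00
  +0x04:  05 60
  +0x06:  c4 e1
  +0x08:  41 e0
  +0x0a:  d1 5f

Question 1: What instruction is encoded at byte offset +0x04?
plus l, c

off 0x04: read 05 60 as big → 0x0560
  opcode bits[15:10]=0x1: plus/RR
  [9:7] rd=2 = c
  [6:4] rs=6 = l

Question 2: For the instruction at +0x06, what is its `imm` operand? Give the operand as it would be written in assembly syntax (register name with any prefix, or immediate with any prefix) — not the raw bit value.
+0x06: c4 e1 ⇒ word 0xc4e1 (big)
  opcode bits[15:10]=0x31: addi/RI
  rd: (w>>7)&0x7=0x1 → b
  imm: (w>>0)&0x7f=0x61 → $97

$97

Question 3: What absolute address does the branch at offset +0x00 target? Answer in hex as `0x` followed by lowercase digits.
0x07da

+0x00: 48 08 ⇒ word 0x4808 (big)
  top 6b → 0x12 → call [J]
  imm@[9:0]=0x8 ⇒ $8
  target = base 0x07d0 + off 0x00 + 2 + imm 8 = 0x07da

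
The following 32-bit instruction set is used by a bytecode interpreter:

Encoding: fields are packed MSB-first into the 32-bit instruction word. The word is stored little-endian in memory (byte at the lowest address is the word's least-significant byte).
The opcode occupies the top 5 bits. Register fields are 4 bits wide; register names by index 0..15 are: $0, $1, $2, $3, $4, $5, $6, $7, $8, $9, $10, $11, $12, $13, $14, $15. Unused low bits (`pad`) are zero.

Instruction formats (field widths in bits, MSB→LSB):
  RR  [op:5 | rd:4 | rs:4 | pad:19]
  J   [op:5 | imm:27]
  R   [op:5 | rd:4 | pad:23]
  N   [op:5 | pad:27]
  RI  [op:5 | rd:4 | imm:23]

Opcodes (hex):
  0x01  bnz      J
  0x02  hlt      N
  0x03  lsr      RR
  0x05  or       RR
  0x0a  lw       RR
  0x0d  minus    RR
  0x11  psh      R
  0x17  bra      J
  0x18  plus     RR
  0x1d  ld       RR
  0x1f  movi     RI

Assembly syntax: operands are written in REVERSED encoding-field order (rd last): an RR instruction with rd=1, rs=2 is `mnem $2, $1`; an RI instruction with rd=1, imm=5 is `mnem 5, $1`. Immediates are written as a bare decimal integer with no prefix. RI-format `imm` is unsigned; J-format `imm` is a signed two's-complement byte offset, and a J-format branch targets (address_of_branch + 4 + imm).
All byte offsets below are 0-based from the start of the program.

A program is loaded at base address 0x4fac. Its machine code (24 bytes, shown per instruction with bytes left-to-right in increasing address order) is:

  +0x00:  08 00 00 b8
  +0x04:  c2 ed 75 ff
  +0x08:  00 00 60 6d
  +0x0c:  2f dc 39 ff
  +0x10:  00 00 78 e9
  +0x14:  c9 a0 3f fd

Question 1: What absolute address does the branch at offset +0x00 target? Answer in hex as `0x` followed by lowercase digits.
[00] 08 00 00 b8 → 0xb8000008
  op=0xb8000008>>27=0x17 ⇒ bra (J)
  imm@[26:0]=0x8 ⇒ 8
  target = base 0x4fac + off 0x00 + 4 + imm 8 = 0x4fb8

0x4fb8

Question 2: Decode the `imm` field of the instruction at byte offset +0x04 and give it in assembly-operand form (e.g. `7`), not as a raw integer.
@+04  little-endian(c2 ed 75 ff) = 0xff75edc2
  opcode bits[31:27]=0x1f: movi/RI
  [26:23] rd=14 = $14
  [22:0] imm=7728578 = 7728578

7728578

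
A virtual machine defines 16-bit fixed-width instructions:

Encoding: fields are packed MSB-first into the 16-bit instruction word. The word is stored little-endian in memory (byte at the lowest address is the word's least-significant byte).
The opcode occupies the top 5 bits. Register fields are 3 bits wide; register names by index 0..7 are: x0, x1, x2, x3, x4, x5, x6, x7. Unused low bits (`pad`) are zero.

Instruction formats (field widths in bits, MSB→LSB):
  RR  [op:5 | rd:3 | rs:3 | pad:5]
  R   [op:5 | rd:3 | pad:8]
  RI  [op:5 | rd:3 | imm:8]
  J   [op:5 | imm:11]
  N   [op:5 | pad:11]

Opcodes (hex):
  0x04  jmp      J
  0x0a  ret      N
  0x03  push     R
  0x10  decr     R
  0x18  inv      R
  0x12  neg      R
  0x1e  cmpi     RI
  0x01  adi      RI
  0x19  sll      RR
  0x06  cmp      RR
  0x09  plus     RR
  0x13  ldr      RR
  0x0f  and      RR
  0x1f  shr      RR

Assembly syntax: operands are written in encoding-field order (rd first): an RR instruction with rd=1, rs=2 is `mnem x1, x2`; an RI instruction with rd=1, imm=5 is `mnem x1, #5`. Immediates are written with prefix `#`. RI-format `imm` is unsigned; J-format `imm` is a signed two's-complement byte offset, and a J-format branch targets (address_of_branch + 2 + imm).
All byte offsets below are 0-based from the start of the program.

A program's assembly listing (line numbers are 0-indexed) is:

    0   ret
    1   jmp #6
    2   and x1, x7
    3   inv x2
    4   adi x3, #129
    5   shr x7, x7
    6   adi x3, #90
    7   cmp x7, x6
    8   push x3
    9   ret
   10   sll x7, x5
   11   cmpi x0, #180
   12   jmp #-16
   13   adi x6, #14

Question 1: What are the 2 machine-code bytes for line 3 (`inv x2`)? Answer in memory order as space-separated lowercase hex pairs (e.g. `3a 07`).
00 c2

line 3 (inv): pack op=0x18:5|rd=2:3|pad=0:8 = 0xc200; little→ 00 c2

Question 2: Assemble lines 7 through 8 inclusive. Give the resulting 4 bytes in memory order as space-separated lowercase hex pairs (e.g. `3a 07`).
c0 37 00 1b

line 7 (cmp): pack op=0x6:5|rd=7:3|rs=6:3|pad=0:5 = 0x37c0; little→ c0 37
line 8 (push): pack op=0x3:5|rd=3:3|pad=0:8 = 0x1b00; little→ 00 1b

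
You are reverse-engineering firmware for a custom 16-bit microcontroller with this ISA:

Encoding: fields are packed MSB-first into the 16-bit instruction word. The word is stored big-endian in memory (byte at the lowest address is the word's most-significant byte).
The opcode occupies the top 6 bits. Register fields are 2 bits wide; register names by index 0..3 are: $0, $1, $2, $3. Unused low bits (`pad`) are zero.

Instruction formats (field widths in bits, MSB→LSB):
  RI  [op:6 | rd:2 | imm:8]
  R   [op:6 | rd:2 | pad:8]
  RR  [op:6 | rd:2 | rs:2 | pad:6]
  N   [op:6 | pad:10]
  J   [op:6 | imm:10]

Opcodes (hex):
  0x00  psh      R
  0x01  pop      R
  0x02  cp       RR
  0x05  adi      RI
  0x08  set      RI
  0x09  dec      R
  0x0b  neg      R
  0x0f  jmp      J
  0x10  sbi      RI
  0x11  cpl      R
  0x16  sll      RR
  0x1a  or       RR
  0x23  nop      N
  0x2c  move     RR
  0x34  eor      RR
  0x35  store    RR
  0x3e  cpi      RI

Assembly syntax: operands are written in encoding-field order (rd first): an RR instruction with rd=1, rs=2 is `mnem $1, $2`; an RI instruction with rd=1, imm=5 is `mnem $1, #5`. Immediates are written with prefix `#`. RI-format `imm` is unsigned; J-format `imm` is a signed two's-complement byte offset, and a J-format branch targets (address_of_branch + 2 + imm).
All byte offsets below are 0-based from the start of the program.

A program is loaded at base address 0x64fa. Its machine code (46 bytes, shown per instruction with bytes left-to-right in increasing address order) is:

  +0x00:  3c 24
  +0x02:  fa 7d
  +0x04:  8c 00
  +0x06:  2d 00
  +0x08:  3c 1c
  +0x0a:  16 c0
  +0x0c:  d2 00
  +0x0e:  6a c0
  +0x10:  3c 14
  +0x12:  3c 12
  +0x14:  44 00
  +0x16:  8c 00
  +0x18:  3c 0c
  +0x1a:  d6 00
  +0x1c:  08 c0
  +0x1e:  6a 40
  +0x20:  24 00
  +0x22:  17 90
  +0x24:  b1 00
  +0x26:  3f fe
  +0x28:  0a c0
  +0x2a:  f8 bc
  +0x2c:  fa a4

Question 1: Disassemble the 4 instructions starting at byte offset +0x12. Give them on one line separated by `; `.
jmp #18; cpl $0; nop; jmp #12

+0x12: 3c 12 ⇒ word 0x3c12 (big)
  opcode bits[15:10]=0xf: jmp/J
  imm@[9:0]=0x12 ⇒ #18
+0x14: 44 00 ⇒ word 0x4400 (big)
  opcode bits[15:10]=0x11: cpl/R
  rd@[9:8]=0x0 ⇒ $0
+0x16: 8c 00 ⇒ word 0x8c00 (big)
  opcode bits[15:10]=0x23: nop/N
+0x18: 3c 0c ⇒ word 0x3c0c (big)
  opcode bits[15:10]=0xf: jmp/J
  imm@[9:0]=0xc ⇒ #12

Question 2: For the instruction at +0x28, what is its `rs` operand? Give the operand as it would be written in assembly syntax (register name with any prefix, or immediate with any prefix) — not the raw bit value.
$3

off 0x28: read 0a c0 as big → 0x0ac0
  opcode bits[15:10]=0x2: cp/RR
  rd: (w>>8)&0x3=0x2 → $2
  rs: (w>>6)&0x3=0x3 → $3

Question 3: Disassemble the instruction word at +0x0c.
eor $2, $0

off 0x0c: read d2 00 as big → 0xd200
  opcode bits[15:10]=0x34: eor/RR
  [9:8] rd=2 = $2
  [7:6] rs=0 = $0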